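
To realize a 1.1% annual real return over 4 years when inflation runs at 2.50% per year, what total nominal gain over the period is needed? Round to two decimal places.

15.32%

Required annual nominal rate: (1+1.1%)(1+2.50%) − 1 = 3.6275%.
Cumulative over 4 years: (1 + 0.036275)^4 − 1 ≈ 0.15319.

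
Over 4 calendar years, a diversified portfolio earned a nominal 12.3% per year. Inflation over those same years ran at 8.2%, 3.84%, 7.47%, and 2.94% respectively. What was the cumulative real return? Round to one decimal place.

28.0%

Cumulative inflation factor: 1.082 × 1.0384 × 1.0747 × 1.0294 ≈ 1.24298.
Nominal growth factor: 1.59045. Real growth factor = 1.59045 / 1.24298 ≈ 1.27955.
Total real return ≈ 27.9545%.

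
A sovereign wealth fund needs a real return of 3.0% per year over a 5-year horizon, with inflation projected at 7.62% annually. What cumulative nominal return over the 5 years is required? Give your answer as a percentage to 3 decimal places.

Required annual nominal rate: (1+3.0%)(1+7.62%) − 1 = 10.8486%.
Cumulative over 5 years: (1 + 0.108486)^5 − 1 ≈ 0.67360.

67.360%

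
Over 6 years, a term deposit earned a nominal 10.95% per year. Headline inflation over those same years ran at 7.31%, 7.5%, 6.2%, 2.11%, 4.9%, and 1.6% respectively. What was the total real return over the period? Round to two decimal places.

Cumulative inflation factor: 1.0731 × 1.075 × 1.062 × 1.0211 × 1.049 × 1.016 ≈ 1.33325.
Nominal growth factor: 1.86537. Real growth factor = 1.86537 / 1.33325 ≈ 1.39911.
Total real return ≈ 39.9114%.

39.91%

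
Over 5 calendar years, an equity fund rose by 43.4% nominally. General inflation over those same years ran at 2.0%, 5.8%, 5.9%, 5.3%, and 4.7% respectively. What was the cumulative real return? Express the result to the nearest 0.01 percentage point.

13.81%

Cumulative inflation factor: 1.020 × 1.058 × 1.059 × 1.053 × 1.047 ≈ 1.25996.
Nominal growth factor: 1.43400. Real growth factor = 1.43400 / 1.25996 ≈ 1.13813.
Total real return ≈ 13.8131%.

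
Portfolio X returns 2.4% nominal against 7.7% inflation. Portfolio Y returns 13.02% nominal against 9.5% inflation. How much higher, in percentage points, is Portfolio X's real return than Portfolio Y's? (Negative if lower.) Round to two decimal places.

-8.14

Portfolio X real return: 1.024/1.077 − 1 = -4.921%.
Portfolio Y real return: 1.1302/1.095 − 1 = 3.215%.
Difference: -4.921 − 3.215 = -8.136 pp.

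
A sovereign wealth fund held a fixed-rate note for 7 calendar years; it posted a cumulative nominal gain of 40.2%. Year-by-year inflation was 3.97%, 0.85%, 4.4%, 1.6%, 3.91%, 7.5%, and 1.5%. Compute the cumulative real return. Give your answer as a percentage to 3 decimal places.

11.183%

Cumulative inflation factor: 1.0397 × 1.0085 × 1.044 × 1.016 × 1.0391 × 1.075 × 1.015 ≈ 1.26099.
Nominal growth factor: 1.40200. Real growth factor = 1.40200 / 1.26099 ≈ 1.11183.
Total real return ≈ 11.1829%.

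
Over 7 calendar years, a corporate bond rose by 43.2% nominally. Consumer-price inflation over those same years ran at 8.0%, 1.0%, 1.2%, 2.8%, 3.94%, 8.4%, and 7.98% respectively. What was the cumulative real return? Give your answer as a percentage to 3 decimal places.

3.722%

Cumulative inflation factor: 1.080 × 1.010 × 1.012 × 1.028 × 1.0394 × 1.084 × 1.0798 ≈ 1.38062.
Nominal growth factor: 1.43200. Real growth factor = 1.43200 / 1.38062 ≈ 1.03722.
Total real return ≈ 3.7215%.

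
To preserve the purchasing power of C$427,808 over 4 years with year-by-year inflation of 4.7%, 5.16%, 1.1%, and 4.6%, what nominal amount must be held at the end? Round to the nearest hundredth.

C$498,114.29

Cumulative price-level factor: 1.047 × 1.0516 × 1.011 × 1.046 ≈ 1.1643407552.
Multiplying C$427,808 by the price-level factor gives the future nominal sum.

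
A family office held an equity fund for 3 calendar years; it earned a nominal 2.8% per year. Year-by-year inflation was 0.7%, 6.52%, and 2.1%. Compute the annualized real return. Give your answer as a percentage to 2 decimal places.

-0.27%

Cumulative inflation factor: 1.007 × 1.0652 × 1.021 ≈ 1.09518.
Nominal growth factor: 1.08637. Real growth factor = 1.08637 / 1.09518 ≈ 0.99196.
Annualized: 0.99196^(1/3) − 1 ≈ -0.00269.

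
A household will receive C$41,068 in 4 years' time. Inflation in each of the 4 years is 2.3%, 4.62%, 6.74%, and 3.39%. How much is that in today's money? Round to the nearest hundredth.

C$34,770.22

Price-level factor over 4 years: 1.023 × 1.0462 × 1.0674 × 1.0339 ≈ 1.1811256016.
Purchasing power today: C$41,068 divided by that factor.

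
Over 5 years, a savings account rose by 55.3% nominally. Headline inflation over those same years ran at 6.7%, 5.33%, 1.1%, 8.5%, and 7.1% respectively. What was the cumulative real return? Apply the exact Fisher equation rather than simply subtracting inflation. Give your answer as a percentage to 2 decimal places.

17.62%

Cumulative inflation factor: 1.067 × 1.0533 × 1.011 × 1.085 × 1.071 ≈ 1.32034.
Nominal growth factor: 1.55300. Real growth factor = 1.55300 / 1.32034 ≈ 1.17621.
Total real return ≈ 17.6209%.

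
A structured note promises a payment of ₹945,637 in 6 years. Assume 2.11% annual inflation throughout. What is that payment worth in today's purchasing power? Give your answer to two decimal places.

Price-level factor over 6 years: (1 + 2.11%)^6 ≈ 1.1334690270.
Purchasing power today: ₹945,637 divided by that factor.

₹834,285.70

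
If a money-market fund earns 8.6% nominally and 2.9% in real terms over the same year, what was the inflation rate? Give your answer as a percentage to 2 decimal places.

5.54%

From (1+r_nom) = (1+r_real)(1+π), we get 1+π = (1 + 8.6%)/(1 + 2.9%) = 1.086/1.029 ≈ 1.05539.
So π ≈ 5.5394%.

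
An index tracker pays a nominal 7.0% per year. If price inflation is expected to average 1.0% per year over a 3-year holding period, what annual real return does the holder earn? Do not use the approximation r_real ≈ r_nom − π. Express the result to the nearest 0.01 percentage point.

5.94%

With constant rates the annual real return is the same each year: (1+7.0%)/(1+1.0%) − 1 = 0.05941.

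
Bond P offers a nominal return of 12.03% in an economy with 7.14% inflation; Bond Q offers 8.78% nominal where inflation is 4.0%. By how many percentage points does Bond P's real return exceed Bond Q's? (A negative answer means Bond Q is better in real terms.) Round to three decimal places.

Bond P real return: 1.1203/1.0714 − 1 = 4.5641%.
Bond Q real return: 1.0878/1.040 − 1 = 4.5962%.
Difference: 4.5641 − 4.5962 = -0.0321 pp.

-0.032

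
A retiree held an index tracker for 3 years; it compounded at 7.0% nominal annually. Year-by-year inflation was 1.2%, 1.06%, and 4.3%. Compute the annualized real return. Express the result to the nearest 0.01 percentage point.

4.72%

Cumulative inflation factor: 1.012 × 1.0106 × 1.043 ≈ 1.06670.
Nominal growth factor: 1.22504. Real growth factor = 1.22504 / 1.06670 ≈ 1.14844.
Annualized: 1.14844^(1/3) − 1 ≈ 0.04721.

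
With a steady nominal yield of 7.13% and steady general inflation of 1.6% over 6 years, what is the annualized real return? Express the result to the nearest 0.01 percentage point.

With constant rates the annual real return is the same each year: (1+7.13%)/(1+1.6%) − 1 = 0.05443.

5.44%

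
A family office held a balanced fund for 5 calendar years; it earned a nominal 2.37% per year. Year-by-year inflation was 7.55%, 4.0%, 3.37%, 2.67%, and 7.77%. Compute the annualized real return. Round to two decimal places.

-2.55%

Cumulative inflation factor: 1.0755 × 1.040 × 1.0337 × 1.0267 × 1.0777 ≈ 1.27932.
Nominal growth factor: 1.12425. Real growth factor = 1.12425 / 1.27932 ≈ 0.87879.
Annualized: 0.87879^(1/5) − 1 ≈ -0.02551.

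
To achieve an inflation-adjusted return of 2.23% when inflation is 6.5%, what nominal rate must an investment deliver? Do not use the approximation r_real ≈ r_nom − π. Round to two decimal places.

8.87%

By the Fisher equation, 1 + r_nom = (1 + 2.23%)(1 + 6.5%) = 1.0223 × 1.065 = 1.0887495.
So r_nom = 8.87495%.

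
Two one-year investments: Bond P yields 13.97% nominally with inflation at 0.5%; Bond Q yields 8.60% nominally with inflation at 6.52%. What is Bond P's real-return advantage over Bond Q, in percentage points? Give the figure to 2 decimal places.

11.45

Bond P real return: 1.1397/1.005 − 1 = 13.403%.
Bond Q real return: 1.0860/1.0652 − 1 = 1.953%.
Difference: 13.403 − 1.953 = 11.450 pp.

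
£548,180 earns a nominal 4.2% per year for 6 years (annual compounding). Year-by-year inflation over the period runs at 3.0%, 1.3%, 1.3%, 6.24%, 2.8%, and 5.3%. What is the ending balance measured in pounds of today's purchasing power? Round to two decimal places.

£577,249.86

Nominal value at maturity: £548,180 × (1 + 4.2%)^6 ≈ £701,664.49.
Price-level factor over 6 years: 1.030 × 1.013 × 1.013 × 1.0624 × 1.028 × 1.053 ≈ 1.2155299478.
Dividing the nominal maturity value by the price-level factor gives the value in today's money.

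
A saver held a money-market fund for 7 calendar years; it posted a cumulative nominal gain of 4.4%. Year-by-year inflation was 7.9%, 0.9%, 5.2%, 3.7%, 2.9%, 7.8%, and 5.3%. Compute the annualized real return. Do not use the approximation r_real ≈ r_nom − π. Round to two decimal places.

-3.98%

Cumulative inflation factor: 1.079 × 1.009 × 1.052 × 1.037 × 1.029 × 1.078 × 1.053 ≈ 1.38730.
Nominal growth factor: 1.04400. Real growth factor = 1.04400 / 1.38730 ≈ 0.75254.
Annualized: 0.75254^(1/7) − 1 ≈ -0.03980.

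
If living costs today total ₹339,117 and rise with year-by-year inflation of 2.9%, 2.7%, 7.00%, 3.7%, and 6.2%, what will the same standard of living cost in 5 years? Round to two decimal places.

₹422,301.31

Cumulative price-level factor: 1.029 × 1.027 × 1.0700 × 1.037 × 1.062 ≈ 1.2452967916.
The nominal amount required is ₹339,117 scaled up by that factor.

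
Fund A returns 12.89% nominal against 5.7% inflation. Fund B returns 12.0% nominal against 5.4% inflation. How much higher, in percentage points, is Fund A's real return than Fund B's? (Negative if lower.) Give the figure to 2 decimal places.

0.54

Fund A real return: 1.1289/1.057 − 1 = 6.802%.
Fund B real return: 1.120/1.054 − 1 = 6.262%.
Difference: 6.802 − 6.262 = 0.540 pp.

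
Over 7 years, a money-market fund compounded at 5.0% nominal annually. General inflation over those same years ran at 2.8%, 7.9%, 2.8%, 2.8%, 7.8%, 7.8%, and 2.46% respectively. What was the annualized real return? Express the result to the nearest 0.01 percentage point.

Cumulative inflation factor: 1.028 × 1.079 × 1.028 × 1.028 × 1.078 × 1.078 × 1.0246 ≈ 1.39570.
Nominal growth factor: 1.40710. Real growth factor = 1.40710 / 1.39570 ≈ 1.00817.
Annualized: 1.00817^(1/7) − 1 ≈ 0.00116.

0.12%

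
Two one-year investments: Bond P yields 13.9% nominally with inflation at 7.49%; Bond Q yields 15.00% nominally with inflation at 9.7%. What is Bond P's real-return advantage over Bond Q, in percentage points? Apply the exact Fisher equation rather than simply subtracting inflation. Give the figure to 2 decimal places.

Bond P real return: 1.139/1.0749 − 1 = 5.963%.
Bond Q real return: 1.1500/1.097 − 1 = 4.831%.
Difference: 5.963 − 4.831 = 1.132 pp.

1.13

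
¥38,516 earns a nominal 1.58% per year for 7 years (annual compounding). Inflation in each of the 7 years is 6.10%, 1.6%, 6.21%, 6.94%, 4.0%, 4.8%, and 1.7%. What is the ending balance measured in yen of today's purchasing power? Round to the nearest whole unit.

¥31,671

Nominal value at maturity: ¥38,516 × (1 + 1.58%)^7 ≈ ¥42,983.
Price-level factor over 7 years: 1.0610 × 1.016 × 1.0621 × 1.0694 × 1.040 × 1.048 × 1.017 ≈ 1.3571575133.
The maturity value deflated by that factor is the answer in today's purchasing power.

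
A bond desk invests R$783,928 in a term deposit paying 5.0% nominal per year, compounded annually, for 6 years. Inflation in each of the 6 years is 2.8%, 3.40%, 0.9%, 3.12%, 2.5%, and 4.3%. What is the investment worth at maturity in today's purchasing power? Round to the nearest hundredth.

Nominal value at maturity: R$783,928 × (1 + 5.0%)^6 ≈ R$1,050,538.50.
Price-level factor over 6 years: 1.028 × 1.0340 × 1.009 × 1.0312 × 1.025 × 1.043 ≈ 1.1823767951.
Dividing the nominal maturity value by the price-level factor gives the value in today's money.

R$888,497.22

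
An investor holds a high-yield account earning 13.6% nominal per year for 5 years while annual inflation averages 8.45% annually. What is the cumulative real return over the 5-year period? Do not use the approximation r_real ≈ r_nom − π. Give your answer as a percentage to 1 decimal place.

The annual real rate is (1+13.6%)/(1+8.45%) − 1 = 4.7487%.
Compounded over 5 years: (1 + 0.047487)^5 − 1 ≈ 0.26108.

26.1%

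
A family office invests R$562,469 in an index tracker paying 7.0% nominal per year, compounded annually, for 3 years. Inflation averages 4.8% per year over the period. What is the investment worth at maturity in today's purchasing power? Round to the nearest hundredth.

R$598,640.47

Nominal value at maturity: R$562,469 × (1 + 7.0%)^3 ≈ R$689,048.71.
Price-level factor over 3 years: (1 + 4.8%)^3 = 1.151022592.
Dividing the nominal maturity value by the price-level factor gives the value in today's money.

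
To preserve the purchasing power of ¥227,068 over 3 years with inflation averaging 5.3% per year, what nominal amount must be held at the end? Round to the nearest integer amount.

Cumulative price-level factor: (1+5.3%)^3 = 1.167575877.
Multiplying ¥227,068 by the price-level factor gives the future nominal sum.

¥265,119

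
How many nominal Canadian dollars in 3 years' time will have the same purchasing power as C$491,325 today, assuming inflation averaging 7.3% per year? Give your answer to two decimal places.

Cumulative price-level factor: (1+7.3%)^3 = 1.235376017.
Multiplying C$491,325 by the price-level factor gives the future nominal sum.

C$606,971.12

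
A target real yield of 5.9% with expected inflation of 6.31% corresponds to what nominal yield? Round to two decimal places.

By the Fisher equation, 1 + r_nom = (1 + 5.9%)(1 + 6.31%) = 1.059 × 1.0631 = 1.1258229.
So r_nom = 12.58229%.

12.58%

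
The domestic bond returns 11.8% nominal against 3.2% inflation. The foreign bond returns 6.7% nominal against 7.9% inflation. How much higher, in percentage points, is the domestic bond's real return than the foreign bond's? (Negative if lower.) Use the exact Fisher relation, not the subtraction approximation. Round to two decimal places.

9.45

The domestic bond real return: 1.118/1.032 − 1 = 8.333%.
The foreign bond real return: 1.067/1.079 − 1 = -1.112%.
Difference: 8.333 − (-1.112) = 9.445 pp.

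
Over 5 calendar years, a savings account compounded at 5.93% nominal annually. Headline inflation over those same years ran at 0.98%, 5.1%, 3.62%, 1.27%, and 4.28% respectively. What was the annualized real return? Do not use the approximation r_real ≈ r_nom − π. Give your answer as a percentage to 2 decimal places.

2.81%

Cumulative inflation factor: 1.0098 × 1.051 × 1.0362 × 1.0127 × 1.0428 ≈ 1.16135.
Nominal growth factor: 1.33381. Real growth factor = 1.33381 / 1.16135 ≈ 1.14850.
Annualized: 1.14850^(1/5) − 1 ≈ 0.02808.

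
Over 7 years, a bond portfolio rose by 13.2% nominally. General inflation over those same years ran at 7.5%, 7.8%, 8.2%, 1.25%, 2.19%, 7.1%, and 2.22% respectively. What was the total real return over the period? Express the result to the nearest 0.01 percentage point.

Cumulative inflation factor: 1.075 × 1.078 × 1.082 × 1.0125 × 1.0219 × 1.071 × 1.0222 ≈ 1.42031.
Nominal growth factor: 1.13200. Real growth factor = 1.13200 / 1.42031 ≈ 0.79701.
Total real return ≈ -20.2991%.

-20.30%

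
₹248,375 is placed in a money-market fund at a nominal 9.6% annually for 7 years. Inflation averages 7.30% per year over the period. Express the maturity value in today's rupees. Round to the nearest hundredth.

₹288,126.83

Nominal value at maturity: ₹248,375 × (1 + 9.6%)^7 ≈ ₹471,825.88.
Price-level factor over 7 years: (1 + 7.30%)^7 ≈ 1.6375631383.
The maturity value deflated by that factor is the answer in today's purchasing power.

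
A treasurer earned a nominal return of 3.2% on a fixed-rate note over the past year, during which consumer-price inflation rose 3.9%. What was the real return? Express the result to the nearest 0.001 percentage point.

-0.674%

Real return via the Fisher equation: (1 + 3.2%)/(1 + 3.9%) − 1 = 1.032/1.039 − 1 ≈ -0.00674.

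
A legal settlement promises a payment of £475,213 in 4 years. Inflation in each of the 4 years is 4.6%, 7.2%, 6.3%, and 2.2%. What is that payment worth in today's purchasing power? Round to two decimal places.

Price-level factor over 4 years: 1.046 × 1.072 × 1.063 × 1.022 ≈ 1.2181776584.
Purchasing power today: £475,213 divided by that factor.

£390,101.56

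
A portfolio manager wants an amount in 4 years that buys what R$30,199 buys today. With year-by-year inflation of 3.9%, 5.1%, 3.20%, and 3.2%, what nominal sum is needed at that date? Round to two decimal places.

R$35,121.27

Cumulative price-level factor: 1.039 × 1.051 × 1.0320 × 1.032 ≈ 1.1629944927.
The nominal amount required is R$30,199 scaled up by that factor.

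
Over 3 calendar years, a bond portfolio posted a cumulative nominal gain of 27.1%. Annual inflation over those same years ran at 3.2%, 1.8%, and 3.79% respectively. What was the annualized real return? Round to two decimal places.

5.24%

Cumulative inflation factor: 1.032 × 1.018 × 1.0379 ≈ 1.09039.
Nominal growth factor: 1.27100. Real growth factor = 1.27100 / 1.09039 ≈ 1.16563.
Annualized: 1.16563^(1/3) − 1 ≈ 0.05242.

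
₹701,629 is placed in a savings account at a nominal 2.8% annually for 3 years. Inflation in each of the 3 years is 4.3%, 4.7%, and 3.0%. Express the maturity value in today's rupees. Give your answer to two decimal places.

₹677,670.62

Nominal value at maturity: ₹701,629 × (1 + 2.8%)^3 ≈ ₹762,231.47.
Price-level factor over 3 years: 1.043 × 1.047 × 1.030 = 1.12478163.
Dividing the nominal maturity value by the price-level factor gives the value in today's money.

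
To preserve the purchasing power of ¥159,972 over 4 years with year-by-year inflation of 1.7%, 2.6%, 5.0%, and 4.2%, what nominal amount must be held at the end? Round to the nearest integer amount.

¥182,629

Cumulative price-level factor: 1.017 × 1.026 × 1.050 × 1.042 = 1.1416298922.
The nominal amount required is ¥159,972 scaled up by that factor.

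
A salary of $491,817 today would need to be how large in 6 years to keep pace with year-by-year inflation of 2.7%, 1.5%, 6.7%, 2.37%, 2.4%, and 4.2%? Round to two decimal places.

$597,509.51

Cumulative price-level factor: 1.027 × 1.015 × 1.067 × 1.0237 × 1.024 × 1.042 ≈ 1.2149021039.
The nominal amount required is $491,817 scaled up by that factor.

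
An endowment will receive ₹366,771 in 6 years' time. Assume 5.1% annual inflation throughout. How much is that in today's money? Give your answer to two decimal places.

Price-level factor over 6 years: (1 + 5.1%)^6 ≈ 1.3477715858.
Purchasing power today: ₹366,771 divided by that factor.

₹272,131.42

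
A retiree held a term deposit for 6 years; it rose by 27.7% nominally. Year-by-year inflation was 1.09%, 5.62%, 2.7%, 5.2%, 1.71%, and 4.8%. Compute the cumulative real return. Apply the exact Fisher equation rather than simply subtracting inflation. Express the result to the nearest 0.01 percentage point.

3.85%

Cumulative inflation factor: 1.0109 × 1.0562 × 1.027 × 1.052 × 1.0171 × 1.048 ≈ 1.22960.
Nominal growth factor: 1.27700. Real growth factor = 1.27700 / 1.22960 ≈ 1.03855.
Total real return ≈ 3.8545%.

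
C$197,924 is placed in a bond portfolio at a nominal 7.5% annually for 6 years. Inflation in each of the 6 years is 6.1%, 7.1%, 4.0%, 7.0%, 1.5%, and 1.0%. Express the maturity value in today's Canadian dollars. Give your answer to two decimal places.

Nominal value at maturity: C$197,924 × (1 + 7.5%)^6 ≈ C$305,456.41.
Price-level factor over 6 years: 1.061 × 1.071 × 1.040 × 1.070 × 1.015 × 1.010 ≈ 1.2963115416.
Dividing the nominal maturity value by the price-level factor gives the value in today's money.

C$235,635.03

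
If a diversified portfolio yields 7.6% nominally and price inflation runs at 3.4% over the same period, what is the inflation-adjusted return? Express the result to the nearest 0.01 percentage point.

Real return via the Fisher equation: (1 + 7.6%)/(1 + 3.4%) − 1 = 1.076/1.034 − 1 ≈ 0.04062.

4.06%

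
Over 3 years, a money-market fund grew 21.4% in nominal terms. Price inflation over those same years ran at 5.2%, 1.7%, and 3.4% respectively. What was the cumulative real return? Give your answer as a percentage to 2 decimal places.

Cumulative inflation factor: 1.052 × 1.017 × 1.034 ≈ 1.10626.
Nominal growth factor: 1.21400. Real growth factor = 1.21400 / 1.10626 ≈ 1.09739.
Total real return ≈ 9.7391%.

9.74%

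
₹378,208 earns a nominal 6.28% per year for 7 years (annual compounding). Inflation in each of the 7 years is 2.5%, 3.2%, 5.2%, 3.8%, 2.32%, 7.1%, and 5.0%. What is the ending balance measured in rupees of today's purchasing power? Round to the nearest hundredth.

₹435,848.52

Nominal value at maturity: ₹378,208 × (1 + 6.28%)^7 ≈ ₹579,284.00.
Price-level factor over 7 years: 1.025 × 1.032 × 1.052 × 1.038 × 1.0232 × 1.071 × 1.050 ≈ 1.3290947955.
The maturity value deflated by that factor is the answer in today's purchasing power.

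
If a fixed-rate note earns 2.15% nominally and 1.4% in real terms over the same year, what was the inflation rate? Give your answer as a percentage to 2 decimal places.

From (1+r_nom) = (1+r_real)(1+π), we get 1+π = (1 + 2.15%)/(1 + 1.4%) = 1.0215/1.014 ≈ 1.00740.
So π ≈ 0.7396%.

0.74%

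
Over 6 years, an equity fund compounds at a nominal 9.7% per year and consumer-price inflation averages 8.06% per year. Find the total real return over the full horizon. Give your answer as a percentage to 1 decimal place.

The annual real rate is (1+9.7%)/(1+8.06%) − 1 = 1.5177%.
Compounded over 6 years: (1 + 0.015177)^6 − 1 ≈ 0.09459.

9.5%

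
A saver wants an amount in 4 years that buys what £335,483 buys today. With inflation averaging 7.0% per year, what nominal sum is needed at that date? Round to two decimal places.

Cumulative price-level factor: (1+7.0%)^4 = 1.31079601.
The nominal amount required is £335,483 scaled up by that factor.

£439,749.78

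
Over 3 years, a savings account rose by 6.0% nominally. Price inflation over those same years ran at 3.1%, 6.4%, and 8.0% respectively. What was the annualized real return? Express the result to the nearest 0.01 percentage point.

Cumulative inflation factor: 1.031 × 1.064 × 1.080 ≈ 1.18474.
Nominal growth factor: 1.06000. Real growth factor = 1.06000 / 1.18474 ≈ 0.89471.
Annualized: 0.89471^(1/3) − 1 ≈ -0.03641.

-3.64%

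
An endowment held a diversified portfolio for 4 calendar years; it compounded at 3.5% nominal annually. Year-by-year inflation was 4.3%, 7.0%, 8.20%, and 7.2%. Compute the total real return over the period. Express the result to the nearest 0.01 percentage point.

-11.35%

Cumulative inflation factor: 1.043 × 1.070 × 1.0820 × 1.072 ≈ 1.29446.
Nominal growth factor: 1.14752. Real growth factor = 1.14752 / 1.29446 ≈ 0.88648.
Total real return ≈ -11.3515%.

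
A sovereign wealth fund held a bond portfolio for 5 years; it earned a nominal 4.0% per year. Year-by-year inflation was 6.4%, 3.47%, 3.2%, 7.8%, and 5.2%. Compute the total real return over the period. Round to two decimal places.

Cumulative inflation factor: 1.064 × 1.0347 × 1.032 × 1.078 × 1.052 ≈ 1.28846.
Nominal growth factor: 1.21665. Real growth factor = 1.21665 / 1.28846 ≈ 0.94427.
Total real return ≈ -5.5730%.

-5.57%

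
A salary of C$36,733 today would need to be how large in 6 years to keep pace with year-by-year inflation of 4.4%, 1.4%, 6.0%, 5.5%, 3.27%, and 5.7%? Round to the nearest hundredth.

Cumulative price-level factor: 1.044 × 1.014 × 1.060 × 1.055 × 1.0327 × 1.057 ≈ 1.2922482208.
Multiplying C$36,733 by the price-level factor gives the future nominal sum.

C$47,468.15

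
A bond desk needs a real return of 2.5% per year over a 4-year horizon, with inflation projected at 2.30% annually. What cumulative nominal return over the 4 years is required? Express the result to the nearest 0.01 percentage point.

20.89%

Required annual nominal rate: (1+2.5%)(1+2.30%) − 1 = 4.8575%.
Cumulative over 4 years: (1 + 0.048575)^4 − 1 ≈ 0.20892.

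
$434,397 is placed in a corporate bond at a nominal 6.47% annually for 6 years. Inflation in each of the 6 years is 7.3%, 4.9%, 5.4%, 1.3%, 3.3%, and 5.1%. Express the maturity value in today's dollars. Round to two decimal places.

$484,978.00

Nominal value at maturity: $434,397 × (1 + 6.47%)^6 ≈ $632,776.50.
Price-level factor over 6 years: 1.073 × 1.049 × 1.054 × 1.013 × 1.033 × 1.051 ≈ 1.3047529995.
The maturity value deflated by that factor is the answer in today's purchasing power.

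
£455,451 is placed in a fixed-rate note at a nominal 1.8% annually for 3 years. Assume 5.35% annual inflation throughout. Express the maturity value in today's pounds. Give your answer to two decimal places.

Nominal value at maturity: £455,451 × (1 + 1.8%)^3 ≈ £480,490.71.
Price-level factor over 3 years: (1 + 5.35%)^3 ≈ 1.1692398804.
Dividing the nominal maturity value by the price-level factor gives the value in today's money.

£410,942.80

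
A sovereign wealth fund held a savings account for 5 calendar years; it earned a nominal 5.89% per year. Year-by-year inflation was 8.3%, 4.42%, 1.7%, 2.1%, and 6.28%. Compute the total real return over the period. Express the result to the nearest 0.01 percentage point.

Cumulative inflation factor: 1.083 × 1.0442 × 1.017 × 1.021 × 1.0628 ≈ 1.24799.
Nominal growth factor: 1.33130. Real growth factor = 1.33130 / 1.24799 ≈ 1.06675.
Total real return ≈ 6.6754%.

6.68%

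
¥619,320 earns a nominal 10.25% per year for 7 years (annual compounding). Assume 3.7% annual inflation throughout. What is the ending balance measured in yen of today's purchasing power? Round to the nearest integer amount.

Nominal value at maturity: ¥619,320 × (1 + 10.25%)^7 ≈ ¥1,226,211.
Price-level factor over 7 years: (1 + 3.7%)^7 ≈ 1.2895889249.
The maturity value deflated by that factor is the answer in today's purchasing power.

¥950,854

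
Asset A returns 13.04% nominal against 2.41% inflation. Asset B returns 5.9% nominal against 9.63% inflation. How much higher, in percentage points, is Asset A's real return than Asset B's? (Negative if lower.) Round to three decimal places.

13.782

Asset A real return: 1.1304/1.0241 − 1 = 10.3798%.
Asset B real return: 1.059/1.0963 − 1 = -3.4024%.
Difference: 10.3798 − (-3.4024) = 13.7822 pp.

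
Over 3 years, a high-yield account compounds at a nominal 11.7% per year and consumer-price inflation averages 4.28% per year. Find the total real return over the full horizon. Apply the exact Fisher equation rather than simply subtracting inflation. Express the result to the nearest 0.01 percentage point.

22.90%

The annual real rate is (1+11.7%)/(1+4.28%) − 1 = 7.1155%.
Compounded over 3 years: (1 + 0.071155)^3 − 1 ≈ 0.22901.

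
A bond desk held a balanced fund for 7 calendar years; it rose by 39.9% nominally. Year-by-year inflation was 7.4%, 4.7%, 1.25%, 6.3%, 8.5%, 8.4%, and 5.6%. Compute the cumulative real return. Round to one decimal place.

Cumulative inflation factor: 1.074 × 1.047 × 1.0125 × 1.063 × 1.085 × 1.084 × 1.056 ≈ 1.50315.
Nominal growth factor: 1.39900. Real growth factor = 1.39900 / 1.50315 ≈ 0.93071.
Total real return ≈ -6.9288%.

-6.9%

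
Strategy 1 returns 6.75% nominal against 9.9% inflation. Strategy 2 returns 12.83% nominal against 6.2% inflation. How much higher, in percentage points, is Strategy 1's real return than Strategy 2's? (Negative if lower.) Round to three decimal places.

Strategy 1 real return: 1.0675/1.099 − 1 = -2.8662%.
Strategy 2 real return: 1.1283/1.062 − 1 = 6.2429%.
Difference: -2.8662 − 6.2429 = -9.1091 pp.

-9.109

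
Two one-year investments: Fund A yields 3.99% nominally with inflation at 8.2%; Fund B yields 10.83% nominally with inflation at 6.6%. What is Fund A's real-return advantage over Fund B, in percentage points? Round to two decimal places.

Fund A real return: 1.0399/1.082 − 1 = -3.891%.
Fund B real return: 1.1083/1.066 − 1 = 3.968%.
Difference: -3.891 − 3.968 = -7.859 pp.

-7.86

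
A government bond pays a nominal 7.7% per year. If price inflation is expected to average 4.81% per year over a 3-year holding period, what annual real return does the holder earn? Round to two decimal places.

With constant rates the annual real return is the same each year: (1+7.7%)/(1+4.81%) − 1 = 0.02757.

2.76%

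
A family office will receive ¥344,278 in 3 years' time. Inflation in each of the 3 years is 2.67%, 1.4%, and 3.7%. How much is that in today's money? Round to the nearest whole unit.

¥318,896

Price-level factor over 3 years: 1.0267 × 1.014 × 1.037 = 1.0795935306.
Purchasing power today: ¥344,278 divided by that factor.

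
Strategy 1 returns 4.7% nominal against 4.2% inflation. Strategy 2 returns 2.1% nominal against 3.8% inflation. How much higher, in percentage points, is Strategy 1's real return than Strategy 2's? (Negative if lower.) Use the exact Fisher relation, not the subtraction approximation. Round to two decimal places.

Strategy 1 real return: 1.047/1.042 − 1 = 0.480%.
Strategy 2 real return: 1.021/1.038 − 1 = -1.638%.
Difference: 0.480 − (-1.638) = 2.118 pp.

2.12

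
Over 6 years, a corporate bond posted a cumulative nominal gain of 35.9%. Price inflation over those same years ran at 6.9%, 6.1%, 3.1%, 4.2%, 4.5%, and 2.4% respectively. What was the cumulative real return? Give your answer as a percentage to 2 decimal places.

4.23%

Cumulative inflation factor: 1.069 × 1.061 × 1.031 × 1.042 × 1.045 × 1.024 ≈ 1.30387.
Nominal growth factor: 1.35900. Real growth factor = 1.35900 / 1.30387 ≈ 1.04228.
Total real return ≈ 4.2278%.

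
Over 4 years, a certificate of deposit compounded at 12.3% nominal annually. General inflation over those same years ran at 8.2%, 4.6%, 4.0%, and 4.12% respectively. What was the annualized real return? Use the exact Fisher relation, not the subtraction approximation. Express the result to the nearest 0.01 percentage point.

6.73%

Cumulative inflation factor: 1.082 × 1.046 × 1.040 × 1.0412 ≈ 1.22554.
Nominal growth factor: 1.59045. Real growth factor = 1.59045 / 1.22554 ≈ 1.29775.
Annualized: 1.29775^(1/4) − 1 ≈ 0.06733.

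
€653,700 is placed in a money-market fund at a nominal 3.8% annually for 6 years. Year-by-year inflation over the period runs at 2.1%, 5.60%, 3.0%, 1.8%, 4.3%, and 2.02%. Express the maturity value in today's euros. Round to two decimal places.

Nominal value at maturity: €653,700 × (1 + 3.8%)^6 ≈ €817,640.90.
Price-level factor over 6 years: 1.021 × 1.0560 × 1.030 × 1.018 × 1.043 × 1.0202 ≈ 1.2029408985.
The maturity value deflated by that factor is the answer in today's purchasing power.

€679,701.64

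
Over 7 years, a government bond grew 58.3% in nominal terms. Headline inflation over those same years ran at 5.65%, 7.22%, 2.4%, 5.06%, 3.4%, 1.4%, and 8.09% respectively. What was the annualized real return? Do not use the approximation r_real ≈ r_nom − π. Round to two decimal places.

Cumulative inflation factor: 1.0565 × 1.0722 × 1.024 × 1.0506 × 1.034 × 1.014 × 1.0809 ≈ 1.38110.
Nominal growth factor: 1.58300. Real growth factor = 1.58300 / 1.38110 ≈ 1.14618.
Annualized: 1.14618^(1/7) − 1 ≈ 0.01968.

1.97%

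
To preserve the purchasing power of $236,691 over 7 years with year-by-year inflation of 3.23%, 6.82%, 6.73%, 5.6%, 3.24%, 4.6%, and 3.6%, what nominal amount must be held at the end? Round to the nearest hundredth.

$329,101.69

Cumulative price-level factor: 1.0323 × 1.0682 × 1.0673 × 1.056 × 1.0324 × 1.046 × 1.036 ≈ 1.3904275503.
The nominal amount required is $236,691 scaled up by that factor.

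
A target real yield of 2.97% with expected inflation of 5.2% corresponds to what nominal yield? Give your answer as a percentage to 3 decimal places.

8.324%

By the Fisher equation, 1 + r_nom = (1 + 2.97%)(1 + 5.2%) = 1.0297 × 1.052 = 1.0832444.
So r_nom = 8.32444%.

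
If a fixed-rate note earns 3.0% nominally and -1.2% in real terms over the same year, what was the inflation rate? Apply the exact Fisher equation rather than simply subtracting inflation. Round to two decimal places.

4.25%

From (1+r_nom) = (1+r_real)(1+π), we get 1+π = (1 + 3.0%)/(1 − 1.2%) = 1.030/0.988 ≈ 1.04251.
So π ≈ 4.2510%.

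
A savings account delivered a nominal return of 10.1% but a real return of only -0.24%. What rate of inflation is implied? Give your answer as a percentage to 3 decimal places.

10.365%

From (1+r_nom) = (1+r_real)(1+π), we get 1+π = (1 + 10.1%)/(1 − 0.24%) = 1.101/0.9976 ≈ 1.10365.
So π ≈ 10.3649%.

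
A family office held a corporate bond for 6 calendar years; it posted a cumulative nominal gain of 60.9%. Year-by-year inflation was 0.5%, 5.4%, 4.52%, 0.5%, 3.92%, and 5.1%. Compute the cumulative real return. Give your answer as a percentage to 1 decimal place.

Cumulative inflation factor: 1.005 × 1.054 × 1.0452 × 1.005 × 1.0392 × 1.051 ≈ 1.21527.
Nominal growth factor: 1.60900. Real growth factor = 1.60900 / 1.21527 ≈ 1.32398.
Total real return ≈ 32.3982%.

32.4%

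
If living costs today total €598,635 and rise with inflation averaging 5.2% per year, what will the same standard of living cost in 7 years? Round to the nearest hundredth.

€853,635.14

Cumulative price-level factor: (1+5.2%)^7 ≈ 1.4259693103.
Multiplying €598,635 by the price-level factor gives the future nominal sum.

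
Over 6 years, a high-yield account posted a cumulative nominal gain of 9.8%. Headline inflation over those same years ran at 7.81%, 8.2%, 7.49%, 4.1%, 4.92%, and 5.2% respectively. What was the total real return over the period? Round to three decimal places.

-23.788%

Cumulative inflation factor: 1.0781 × 1.082 × 1.0749 × 1.041 × 1.0492 × 1.052 ≈ 1.44072.
Nominal growth factor: 1.09800. Real growth factor = 1.09800 / 1.44072 ≈ 0.76212.
Total real return ≈ -23.7880%.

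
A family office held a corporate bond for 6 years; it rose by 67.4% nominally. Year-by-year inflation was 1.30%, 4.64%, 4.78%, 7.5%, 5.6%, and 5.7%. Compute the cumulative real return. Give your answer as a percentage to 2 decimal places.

Cumulative inflation factor: 1.0130 × 1.0464 × 1.0478 × 1.075 × 1.056 × 1.057 ≈ 1.33270.
Nominal growth factor: 1.67400. Real growth factor = 1.67400 / 1.33270 ≈ 1.25610.
Total real return ≈ 25.6095%.

25.61%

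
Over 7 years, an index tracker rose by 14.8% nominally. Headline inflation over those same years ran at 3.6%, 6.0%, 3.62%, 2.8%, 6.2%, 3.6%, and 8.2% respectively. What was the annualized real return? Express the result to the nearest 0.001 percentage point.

Cumulative inflation factor: 1.036 × 1.060 × 1.0362 × 1.028 × 1.062 × 1.036 × 1.082 ≈ 1.39256.
Nominal growth factor: 1.14800. Real growth factor = 1.14800 / 1.39256 ≈ 0.82438.
Annualized: 0.82438^(1/7) − 1 ≈ -0.02721.

-2.721%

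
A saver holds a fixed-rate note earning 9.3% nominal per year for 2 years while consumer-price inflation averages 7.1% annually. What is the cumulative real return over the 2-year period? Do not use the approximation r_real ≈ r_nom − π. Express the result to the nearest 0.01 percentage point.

The annual real rate is (1+9.3%)/(1+7.1%) − 1 = 2.0542%.
Compounded over 2 years: (1 + 0.020542)^2 − 1 ≈ 0.04151.

4.15%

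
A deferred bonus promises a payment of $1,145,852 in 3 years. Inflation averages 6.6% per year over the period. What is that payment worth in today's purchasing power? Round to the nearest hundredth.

$945,925.46

Price-level factor over 3 years: (1 + 6.6%)^3 = 1.211355496.
Purchasing power today: $1,145,852 divided by that factor.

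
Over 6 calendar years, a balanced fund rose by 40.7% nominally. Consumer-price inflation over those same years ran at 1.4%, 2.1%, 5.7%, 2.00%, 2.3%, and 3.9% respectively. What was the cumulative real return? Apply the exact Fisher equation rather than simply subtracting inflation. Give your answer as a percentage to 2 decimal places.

18.59%

Cumulative inflation factor: 1.014 × 1.021 × 1.057 × 1.0200 × 1.023 × 1.039 ≈ 1.18640.
Nominal growth factor: 1.40700. Real growth factor = 1.40700 / 1.18640 ≈ 1.18594.
Total real return ≈ 18.5944%.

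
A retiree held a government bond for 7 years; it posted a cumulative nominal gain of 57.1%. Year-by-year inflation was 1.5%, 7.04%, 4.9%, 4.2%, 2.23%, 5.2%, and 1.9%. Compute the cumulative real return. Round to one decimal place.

20.7%

Cumulative inflation factor: 1.015 × 1.0704 × 1.049 × 1.042 × 1.0223 × 1.052 × 1.019 ≈ 1.30144.
Nominal growth factor: 1.57100. Real growth factor = 1.57100 / 1.30144 ≈ 1.20713.
Total real return ≈ 20.7126%.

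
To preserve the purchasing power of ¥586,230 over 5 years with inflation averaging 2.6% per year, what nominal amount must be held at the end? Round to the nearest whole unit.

Cumulative price-level factor: (1+2.6%)^5 ≈ 1.1369380568.
The nominal amount required is ¥586,230 scaled up by that factor.

¥666,507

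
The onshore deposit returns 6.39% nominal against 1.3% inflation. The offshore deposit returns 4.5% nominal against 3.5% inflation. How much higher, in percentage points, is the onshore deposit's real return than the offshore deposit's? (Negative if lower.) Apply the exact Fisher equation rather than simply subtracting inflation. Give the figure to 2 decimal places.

4.06

The onshore deposit real return: 1.0639/1.013 − 1 = 5.025%.
The offshore deposit real return: 1.045/1.035 − 1 = 0.966%.
Difference: 5.025 − 0.966 = 4.059 pp.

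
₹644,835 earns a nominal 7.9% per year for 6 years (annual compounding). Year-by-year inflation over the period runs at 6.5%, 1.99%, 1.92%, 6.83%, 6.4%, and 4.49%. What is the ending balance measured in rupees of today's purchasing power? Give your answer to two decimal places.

Nominal value at maturity: ₹644,835 × (1 + 7.9%)^6 ≈ ₹1,017,600.40.
Price-level factor over 6 years: 1.065 × 1.0199 × 1.0192 × 1.0683 × 1.064 × 1.0449 ≈ 1.3148499678.
The maturity value deflated by that factor is the answer in today's purchasing power.

₹773,928.91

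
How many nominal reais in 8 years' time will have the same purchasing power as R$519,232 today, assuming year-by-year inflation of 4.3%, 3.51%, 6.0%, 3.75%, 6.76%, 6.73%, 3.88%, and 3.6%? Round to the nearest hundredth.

R$755,977.39

Cumulative price-level factor: 1.043 × 1.0351 × 1.060 × 1.0375 × 1.0676 × 1.0673 × 1.0388 × 1.036 ≈ 1.4559530099.
The nominal amount required is R$519,232 scaled up by that factor.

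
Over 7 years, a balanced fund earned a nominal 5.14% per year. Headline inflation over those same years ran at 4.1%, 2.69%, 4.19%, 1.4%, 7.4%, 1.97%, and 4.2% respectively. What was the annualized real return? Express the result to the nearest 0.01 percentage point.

1.40%

Cumulative inflation factor: 1.041 × 1.0269 × 1.0419 × 1.014 × 1.074 × 1.0197 × 1.042 ≈ 1.28881.
Nominal growth factor: 1.42029. Real growth factor = 1.42029 / 1.28881 ≈ 1.10202.
Annualized: 1.10202^(1/7) − 1 ≈ 0.01397.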